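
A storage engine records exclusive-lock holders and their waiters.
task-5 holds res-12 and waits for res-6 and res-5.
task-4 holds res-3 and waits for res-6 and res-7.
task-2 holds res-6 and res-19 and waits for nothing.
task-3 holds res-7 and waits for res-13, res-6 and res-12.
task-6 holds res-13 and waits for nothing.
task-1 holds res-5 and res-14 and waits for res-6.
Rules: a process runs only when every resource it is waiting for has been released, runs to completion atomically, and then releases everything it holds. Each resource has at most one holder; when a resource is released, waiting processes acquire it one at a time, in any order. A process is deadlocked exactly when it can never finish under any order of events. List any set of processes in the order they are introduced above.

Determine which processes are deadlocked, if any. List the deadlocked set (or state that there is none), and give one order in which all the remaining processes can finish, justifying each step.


No process is deadlocked.
Key observation: the wait graph is acyclic; completion cascades from the unblocked processes through everyone else.
The rest can finish in the order task-2, task-1, task-5, task-6, task-3, task-4.
Walking it through:
  task-2: no waits; runs immediately, freeing res-6 and res-19
  run task-1 (all its waits — res-6 — are resolved); releases res-5 and res-14
  run task-5 (all its waits — res-6 and res-5 — are resolved); releases res-12
  task-6: no waits; runs immediately, freeing res-13
  run task-3 (all its waits — res-13, res-6 and res-12 — are resolved); releases res-7
  run task-4 (all its waits — res-6 and res-7 — are resolved); releases res-3


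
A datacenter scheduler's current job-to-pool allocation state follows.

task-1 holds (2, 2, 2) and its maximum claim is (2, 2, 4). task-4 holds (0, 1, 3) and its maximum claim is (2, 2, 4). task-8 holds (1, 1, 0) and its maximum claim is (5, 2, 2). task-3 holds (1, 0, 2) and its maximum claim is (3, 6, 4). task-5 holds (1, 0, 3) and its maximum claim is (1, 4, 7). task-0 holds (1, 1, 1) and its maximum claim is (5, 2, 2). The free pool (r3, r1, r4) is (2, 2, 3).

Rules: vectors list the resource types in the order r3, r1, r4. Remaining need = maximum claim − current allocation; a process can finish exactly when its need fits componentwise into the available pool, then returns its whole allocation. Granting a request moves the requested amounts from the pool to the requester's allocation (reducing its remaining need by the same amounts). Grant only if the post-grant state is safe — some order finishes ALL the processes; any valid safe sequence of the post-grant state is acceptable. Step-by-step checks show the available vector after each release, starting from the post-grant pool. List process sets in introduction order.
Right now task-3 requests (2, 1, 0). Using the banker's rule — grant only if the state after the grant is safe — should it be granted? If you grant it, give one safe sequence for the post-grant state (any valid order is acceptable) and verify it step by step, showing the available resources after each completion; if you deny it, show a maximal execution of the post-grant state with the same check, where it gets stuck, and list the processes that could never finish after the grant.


DENY — the pretend-granted state is unsafe.
Key observation: after task-1, task-4, task-5 the pool peaks at (3, 4, 11), and each blocked process is short somewhere: task-8 on r3; task-3 on r1; task-0 on r3.
After a pretend grant, a maximal execution: task-1, task-4, task-5 — then nothing else fits. Check, step by step:
  pool = (0, 1, 3)
  run task-1 (needs (0, 0, 2), free (0, 1, 3)); after release of (2, 2, 2) the pool is (2, 3, 5)
  run task-4 (needs (2, 1, 1), free (2, 3, 5)); after release of (0, 1, 3) the pool is (2, 4, 8)
  run task-5 (needs (0, 4, 4), free (2, 4, 8)); after release of (1, 0, 3) the pool is (3, 4, 11)
  task-8 still needs (4, 1, 2) but only (3, 4, 11) is free — short on r3
  task-3 still needs (0, 5, 2) but only (3, 4, 11) is free — short on r1
  task-0 still needs (4, 1, 1) but only (3, 4, 11) is free — short on r3
Processes that could never finish after the grant: task-8, task-3 and task-0.


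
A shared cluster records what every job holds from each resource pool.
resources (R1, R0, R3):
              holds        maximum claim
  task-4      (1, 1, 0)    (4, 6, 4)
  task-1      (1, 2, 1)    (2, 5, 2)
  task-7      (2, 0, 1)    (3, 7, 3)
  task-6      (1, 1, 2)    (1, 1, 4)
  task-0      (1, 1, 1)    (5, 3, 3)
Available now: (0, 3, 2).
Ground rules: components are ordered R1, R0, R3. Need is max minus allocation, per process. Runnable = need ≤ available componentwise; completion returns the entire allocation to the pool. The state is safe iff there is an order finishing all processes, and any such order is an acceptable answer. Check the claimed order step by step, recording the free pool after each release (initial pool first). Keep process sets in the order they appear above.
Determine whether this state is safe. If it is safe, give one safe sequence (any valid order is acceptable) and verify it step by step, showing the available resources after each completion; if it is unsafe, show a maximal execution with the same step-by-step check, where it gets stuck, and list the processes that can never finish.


UNSAFE — no complete ordering exists.
Key observation: after task-6, task-1 the pool peaks at (2, 6, 5), and each blocked process is short somewhere: task-4 on R1; task-7 on R0; task-0 on R1.
A maximal execution: task-6, task-1 — then nothing else fits. Check, step by step:
  pool = (0, 3, 2)
  run task-6 (needs (0, 0, 2), free (0, 3, 2)); after release of (1, 1, 2) the pool is (1, 4, 4)
  run task-1 (needs (1, 3, 1), free (1, 4, 4)); after release of (1, 2, 1) the pool is (2, 6, 5)
  blocked: task-4 wants (3, 5, 4), pool (2, 6, 5) — not enough R1
  blocked: task-7 wants (1, 7, 2), pool (2, 6, 5) — not enough R0
  blocked: task-0 wants (4, 2, 2), pool (2, 6, 5) — not enough R1
Permanently blocked: task-4, task-7 and task-0.


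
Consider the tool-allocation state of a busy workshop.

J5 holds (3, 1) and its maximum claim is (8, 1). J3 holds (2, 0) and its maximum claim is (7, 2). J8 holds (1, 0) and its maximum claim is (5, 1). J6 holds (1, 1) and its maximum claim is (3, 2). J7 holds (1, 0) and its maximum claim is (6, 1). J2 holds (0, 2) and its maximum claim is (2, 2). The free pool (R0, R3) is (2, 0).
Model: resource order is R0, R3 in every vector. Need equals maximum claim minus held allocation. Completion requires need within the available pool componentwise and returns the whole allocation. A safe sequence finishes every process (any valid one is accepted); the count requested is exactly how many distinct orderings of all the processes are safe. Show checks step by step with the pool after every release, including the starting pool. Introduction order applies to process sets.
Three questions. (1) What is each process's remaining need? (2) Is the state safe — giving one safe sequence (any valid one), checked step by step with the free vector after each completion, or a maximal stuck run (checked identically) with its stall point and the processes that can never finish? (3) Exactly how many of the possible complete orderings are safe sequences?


(1) Need matrix, components ordered R0, R3:
  J5: (5, 0)
  J3: (5, 2)
  J8: (4, 1)
  J6: (2, 1)
  J7: (5, 1)
  J2: (2, 0)
(2) The state is UNSAFE.
Key observation: after J2, J6 complete, (3, 3) is the best the pool ever gets, yet each leftover process wants more R0.
A maximal execution: J2, J6 — then nothing else fits. Check, step by step:
  pool = (2, 0)
  J2: need (2, 0) fits (2, 0); releases (0, 2), pool now (2, 2)
  J6: need (2, 1) fits (2, 2); releases (1, 1), pool now (3, 3)
  J5 still needs (5, 0) but only (3, 3) is free — short on R0
  J3 still needs (5, 2) but only (3, 3) is free — short on R0
  J8 still needs (4, 1) but only (3, 3) is free — short on R0
  J7 still needs (5, 1) but only (3, 3) is free — short on R0
Permanently blocked: J5, J3, J8 and J7.
(3) Precisely 0 of the possible complete orderings are safe sequences.


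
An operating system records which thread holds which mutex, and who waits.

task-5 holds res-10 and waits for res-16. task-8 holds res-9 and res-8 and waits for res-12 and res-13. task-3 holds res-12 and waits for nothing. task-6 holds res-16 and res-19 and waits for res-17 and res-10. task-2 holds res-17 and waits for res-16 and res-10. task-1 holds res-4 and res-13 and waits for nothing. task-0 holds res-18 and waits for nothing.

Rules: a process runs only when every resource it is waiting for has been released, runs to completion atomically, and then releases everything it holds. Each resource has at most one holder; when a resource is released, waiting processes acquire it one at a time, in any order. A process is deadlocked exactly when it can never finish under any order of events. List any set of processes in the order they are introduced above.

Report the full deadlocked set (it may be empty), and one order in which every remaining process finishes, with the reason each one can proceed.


The deadlocked set is task-5, task-6 and task-2.
Key observation: the cycle task-5 -> task-6 -> task-5 can never break — each member waits on the next; task-2 is caught in further circular waits.
A valid finishing order for the others: task-3, task-1, task-8, task-0.
Check, step by step:
  task-3 waits on nothing -> runs at once and releases res-12
  task-1 waits on nothing -> runs at once and releases res-4 and res-13
  task-8: everything it awaited (res-12 and res-13) is free; runs, freeing res-9 and res-8
  task-0 waits on nothing -> runs at once and releases res-18


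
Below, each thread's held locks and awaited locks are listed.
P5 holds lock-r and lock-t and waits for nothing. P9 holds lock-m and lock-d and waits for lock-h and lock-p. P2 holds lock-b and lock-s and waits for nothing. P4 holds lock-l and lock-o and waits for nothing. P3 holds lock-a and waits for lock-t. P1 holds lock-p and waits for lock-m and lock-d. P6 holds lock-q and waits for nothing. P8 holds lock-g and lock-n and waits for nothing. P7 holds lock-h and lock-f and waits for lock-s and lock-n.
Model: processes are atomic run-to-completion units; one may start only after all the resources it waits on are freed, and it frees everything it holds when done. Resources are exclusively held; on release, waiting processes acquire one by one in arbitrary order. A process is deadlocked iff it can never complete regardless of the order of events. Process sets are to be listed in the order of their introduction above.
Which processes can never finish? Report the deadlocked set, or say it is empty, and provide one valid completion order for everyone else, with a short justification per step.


Deadlocked: P9 and P1.
Key observation: the knot is the closed ring of waits P9 -> P1 -> P9; no other process is dragged down with it.
One completion order for the rest: P2, P6, P8, P5, P3, P4, P7.
Step-by-step check:
  run P2 (it waits on nothing); releases lock-b and lock-s
  run P6 (it waits on nothing); releases lock-q
  run P8 (it waits on nothing); releases lock-g and lock-n
  run P5 (it waits on nothing); releases lock-r and lock-t
  P3: everything it awaited (lock-t) is free; runs, freeing lock-a
  run P4 (it waits on nothing); releases lock-l and lock-o
  P7: everything it awaited (lock-s and lock-n) is free; runs, freeing lock-h and lock-f


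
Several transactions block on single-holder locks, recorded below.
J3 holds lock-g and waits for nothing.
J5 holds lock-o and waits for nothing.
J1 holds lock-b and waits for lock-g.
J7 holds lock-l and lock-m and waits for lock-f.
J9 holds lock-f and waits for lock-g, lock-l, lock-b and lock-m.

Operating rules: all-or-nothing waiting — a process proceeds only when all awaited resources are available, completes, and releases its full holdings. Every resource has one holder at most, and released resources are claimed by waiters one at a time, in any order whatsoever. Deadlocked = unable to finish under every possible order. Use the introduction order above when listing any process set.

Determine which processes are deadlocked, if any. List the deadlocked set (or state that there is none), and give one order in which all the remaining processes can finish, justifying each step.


Deadlocked: J7 and J9.
Key observation: the wait chain closes on itself along J7 -> J9 -> J7; no other process is dragged down with it.
One completion order for the rest: J3, J1, J5.
Verifying each step:
  J3: no waits; runs immediately, freeing lock-g
  run J1 (all its waits — lock-g — are resolved); releases lock-b
  J5: no waits; runs immediately, freeing lock-o


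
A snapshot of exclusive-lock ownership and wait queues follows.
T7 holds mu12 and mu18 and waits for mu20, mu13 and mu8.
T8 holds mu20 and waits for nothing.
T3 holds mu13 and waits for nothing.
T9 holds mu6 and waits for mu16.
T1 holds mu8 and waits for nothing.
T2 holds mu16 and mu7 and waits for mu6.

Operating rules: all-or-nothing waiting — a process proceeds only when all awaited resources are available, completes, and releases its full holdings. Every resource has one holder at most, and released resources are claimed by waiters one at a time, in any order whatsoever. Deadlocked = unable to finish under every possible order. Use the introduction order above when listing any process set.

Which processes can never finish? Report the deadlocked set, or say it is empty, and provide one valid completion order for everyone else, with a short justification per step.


The deadlocked set is T9 and T2.
Key observation: the wait chain closes on itself along T9 -> T2 -> T9; no other process is dragged down with it.
A valid finishing order for the others: T1, T3, T8, T7.
Step-by-step check:
  T1: no waits; runs immediately, freeing mu8
  T3: no waits; runs immediately, freeing mu13
  T8: no waits; runs immediately, freeing mu20
  run T7 (all its waits — mu20, mu13 and mu8 — are resolved); releases mu12 and mu18


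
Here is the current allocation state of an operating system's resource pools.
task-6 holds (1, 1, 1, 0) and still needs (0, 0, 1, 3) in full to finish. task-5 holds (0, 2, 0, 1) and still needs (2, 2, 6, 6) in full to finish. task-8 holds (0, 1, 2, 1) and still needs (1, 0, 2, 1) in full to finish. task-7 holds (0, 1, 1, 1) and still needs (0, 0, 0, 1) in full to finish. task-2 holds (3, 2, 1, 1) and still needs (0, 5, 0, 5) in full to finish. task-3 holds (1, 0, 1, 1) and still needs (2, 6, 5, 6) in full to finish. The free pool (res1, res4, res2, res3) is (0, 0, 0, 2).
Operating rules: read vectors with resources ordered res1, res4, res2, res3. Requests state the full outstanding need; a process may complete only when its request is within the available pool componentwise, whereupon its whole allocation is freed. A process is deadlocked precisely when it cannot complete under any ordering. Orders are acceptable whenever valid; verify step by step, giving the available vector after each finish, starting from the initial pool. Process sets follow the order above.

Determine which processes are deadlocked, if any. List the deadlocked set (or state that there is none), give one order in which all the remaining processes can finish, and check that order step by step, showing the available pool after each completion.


Deadlocked set: task-5, task-2 and task-3.
Key observation: the pool after task-7, task-6, task-8 is (1, 3, 4, 4); every surviving request exceeds it in res3, so progress ends there.
A valid finishing order for the others: task-7, task-6, task-8. Check, step by step:
  pool = (0, 0, 0, 2)
  task-7 needs (0, 0, 0, 1) <= (0, 0, 0, 2) -> finishes; pool += (0, 1, 1, 1) = (0, 1, 1, 3)
  task-6 needs (0, 0, 1, 3) <= (0, 1, 1, 3) -> finishes; pool += (1, 1, 1, 0) = (1, 2, 2, 3)
  task-8 needs (1, 0, 2, 1) <= (1, 2, 2, 3) -> finishes; pool += (0, 1, 2, 1) = (1, 3, 4, 4)
None of the blocked processes ever fits:
  task-5 still needs (2, 2, 6, 6) but only (1, 3, 4, 4) is free — short on res1, res2 and res3
  task-2 still needs (0, 5, 0, 5) but only (1, 3, 4, 4) is free — short on res4 and res3
  task-3 still needs (2, 6, 5, 6) but only (1, 3, 4, 4) is free — short on res1, res4, res2 and res3


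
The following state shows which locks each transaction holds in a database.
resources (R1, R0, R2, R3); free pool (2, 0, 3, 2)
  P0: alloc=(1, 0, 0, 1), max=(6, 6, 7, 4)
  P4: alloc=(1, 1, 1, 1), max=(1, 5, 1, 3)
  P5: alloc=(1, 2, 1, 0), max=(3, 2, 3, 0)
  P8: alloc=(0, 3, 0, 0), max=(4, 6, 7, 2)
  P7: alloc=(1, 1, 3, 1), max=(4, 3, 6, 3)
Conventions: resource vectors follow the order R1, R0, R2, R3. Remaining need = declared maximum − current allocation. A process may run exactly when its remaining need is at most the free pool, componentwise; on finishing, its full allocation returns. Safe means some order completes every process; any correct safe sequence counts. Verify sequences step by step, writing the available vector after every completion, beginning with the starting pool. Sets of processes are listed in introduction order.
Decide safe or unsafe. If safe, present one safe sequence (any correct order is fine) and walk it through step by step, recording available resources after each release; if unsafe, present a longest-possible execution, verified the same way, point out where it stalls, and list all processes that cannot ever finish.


SAFE, for example via the order P5, P7, P8, P4, P0.
Key observation: P5 is the earliest step where a requested resource binds exactly: need (2, 0, 2, 0), pool (2, 0, 3, 2) at its turn.
Walking it through:
  pool = (2, 0, 3, 2)
  P5: need (2, 0, 2, 0) fits (2, 0, 3, 2); releases (1, 2, 1, 0), pool now (3, 2, 4, 2)
  P7: need (3, 2, 3, 2) fits (3, 2, 4, 2); releases (1, 1, 3, 1), pool now (4, 3, 7, 3)
  P8: need (4, 3, 7, 2) fits (4, 3, 7, 3); releases (0, 3, 0, 0), pool now (4, 6, 7, 3)
  P4: need (0, 4, 0, 2) fits (4, 6, 7, 3); releases (1, 1, 1, 1), pool now (5, 7, 8, 4)
  P0: need (5, 6, 7, 3) fits (5, 7, 8, 4); releases (1, 0, 0, 1), pool now (6, 7, 8, 5)


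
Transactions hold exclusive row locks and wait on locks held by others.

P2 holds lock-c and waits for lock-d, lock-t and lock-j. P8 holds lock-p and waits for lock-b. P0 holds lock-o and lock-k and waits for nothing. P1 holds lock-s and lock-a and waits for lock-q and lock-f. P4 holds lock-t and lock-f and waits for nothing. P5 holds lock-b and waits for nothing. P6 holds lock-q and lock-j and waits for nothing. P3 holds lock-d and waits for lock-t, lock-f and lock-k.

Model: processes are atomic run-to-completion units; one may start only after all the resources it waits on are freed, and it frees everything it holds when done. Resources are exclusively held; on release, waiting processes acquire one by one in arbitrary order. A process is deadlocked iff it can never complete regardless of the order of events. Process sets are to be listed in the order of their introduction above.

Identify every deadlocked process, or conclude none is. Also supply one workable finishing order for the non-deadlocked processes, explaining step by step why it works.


Nothing here is deadlocked.
Key observation: there is no circular wait here — follow any chain and it reaches a process that is free to run now.
The rest can finish in the order P5, P6, P4, P1, P0, P8, P3, P2.
Check, step by step:
  P5 waits on nothing -> runs at once and releases lock-b
  P6 waits on nothing -> runs at once and releases lock-q and lock-j
  P4 waits on nothing -> runs at once and releases lock-t and lock-f
  P1 waits on lock-q and lock-f — all released -> runs and releases lock-s and lock-a
  P0 waits on nothing -> runs at once and releases lock-o and lock-k
  P8 waits on lock-b — all released -> runs and releases lock-p
  P3 waits on lock-t, lock-f and lock-k — all released -> runs and releases lock-d
  P2 waits on lock-d, lock-t and lock-j — all released -> runs and releases lock-c


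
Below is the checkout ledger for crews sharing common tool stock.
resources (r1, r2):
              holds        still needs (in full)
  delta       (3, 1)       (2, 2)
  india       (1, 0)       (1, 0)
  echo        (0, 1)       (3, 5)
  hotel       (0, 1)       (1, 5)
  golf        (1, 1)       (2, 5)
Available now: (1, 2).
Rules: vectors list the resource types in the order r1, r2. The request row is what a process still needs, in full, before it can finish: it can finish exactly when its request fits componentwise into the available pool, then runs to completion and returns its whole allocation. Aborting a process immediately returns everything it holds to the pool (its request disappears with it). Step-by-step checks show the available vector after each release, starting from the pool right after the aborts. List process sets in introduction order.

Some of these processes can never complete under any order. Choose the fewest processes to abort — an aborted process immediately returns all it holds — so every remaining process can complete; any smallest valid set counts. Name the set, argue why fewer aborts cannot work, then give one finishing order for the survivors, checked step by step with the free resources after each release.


The answer: abort echo and golf.
Key observation: the returned (1, 2) from echo and golf is what brings hotel — unrunnable before, under any order — into play at step 3.
Why nothing smaller works — every single abort fails: delta alone leaves echo blocked (short on r2); india alone leaves echo blocked (short on r2); echo alone leaves hotel blocked (short on r2); hotel alone leaves echo blocked (short on r2); golf alone leaves echo blocked (short on r2).
Survivors finish in the order: delta, india, hotel. Check, step by step (pool after the aborts first):
  pool = (2, 4)
  run delta (needs (2, 2), free (2, 4)); after release of (3, 1) the pool is (5, 5)
  run india (needs (1, 0), free (5, 5)); after release of (1, 0) the pool is (6, 5)
  run hotel (needs (1, 5), free (6, 5)); after release of (0, 1) the pool is (6, 6)


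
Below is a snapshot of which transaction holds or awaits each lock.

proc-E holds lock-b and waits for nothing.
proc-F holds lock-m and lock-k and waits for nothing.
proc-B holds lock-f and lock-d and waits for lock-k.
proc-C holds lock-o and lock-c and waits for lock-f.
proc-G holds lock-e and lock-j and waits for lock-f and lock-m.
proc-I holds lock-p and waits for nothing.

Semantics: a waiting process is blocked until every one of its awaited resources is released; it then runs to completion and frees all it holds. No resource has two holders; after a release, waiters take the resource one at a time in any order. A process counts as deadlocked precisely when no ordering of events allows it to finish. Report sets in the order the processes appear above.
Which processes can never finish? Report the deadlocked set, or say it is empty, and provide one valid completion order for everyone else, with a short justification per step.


No process is deadlocked.
Key observation: no waiting chain loops back on itself — every chain ends at a process that waits on nothing, so everyone eventually runs.
One completion order for the rest: proc-F, proc-I, proc-B, proc-E, proc-G, proc-C.
Verifying each step:
  run proc-F (it waits on nothing); releases lock-m and lock-k
  run proc-I (it waits on nothing); releases lock-p
  proc-B: everything it awaited (lock-k) is free; runs, freeing lock-f and lock-d
  run proc-E (it waits on nothing); releases lock-b
  proc-G: everything it awaited (lock-f and lock-m) is free; runs, freeing lock-e and lock-j
  proc-C: everything it awaited (lock-f) is free; runs, freeing lock-o and lock-c


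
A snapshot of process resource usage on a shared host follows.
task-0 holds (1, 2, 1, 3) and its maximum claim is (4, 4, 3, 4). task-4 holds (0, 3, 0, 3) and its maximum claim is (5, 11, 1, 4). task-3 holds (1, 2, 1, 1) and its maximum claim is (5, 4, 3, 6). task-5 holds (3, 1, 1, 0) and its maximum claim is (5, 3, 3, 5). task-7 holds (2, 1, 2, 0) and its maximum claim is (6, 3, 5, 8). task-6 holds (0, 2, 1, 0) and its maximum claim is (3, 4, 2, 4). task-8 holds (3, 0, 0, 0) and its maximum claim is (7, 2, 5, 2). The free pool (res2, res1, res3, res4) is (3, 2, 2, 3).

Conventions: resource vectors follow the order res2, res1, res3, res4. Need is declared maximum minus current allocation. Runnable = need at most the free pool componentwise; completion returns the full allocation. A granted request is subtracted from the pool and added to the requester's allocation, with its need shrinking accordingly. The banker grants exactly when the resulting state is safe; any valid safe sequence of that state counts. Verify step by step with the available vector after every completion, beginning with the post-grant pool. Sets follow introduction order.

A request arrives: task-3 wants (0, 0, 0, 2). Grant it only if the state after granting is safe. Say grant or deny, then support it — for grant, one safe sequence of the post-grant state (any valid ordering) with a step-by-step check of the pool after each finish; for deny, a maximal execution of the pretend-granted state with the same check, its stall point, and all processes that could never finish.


GRANT. The post-grant state is safe; one safe sequence: task-0, task-3, task-6, task-5, task-8, task-4, task-7.
Key observation: the grant leaves (3, 2, 2, 1) free — enough for task-0, whose release restarts the cascade.
Step-by-step check of the post-grant state:
  pool = (3, 2, 2, 1)
  task-0 needs (3, 2, 2, 1) <= (3, 2, 2, 1) -> finishes; pool += (1, 2, 1, 3) = (4, 4, 3, 4)
  task-3 needs (4, 2, 2, 3) <= (4, 4, 3, 4) -> finishes; pool += (1, 2, 1, 3) = (5, 6, 4, 7)
  task-6 needs (3, 2, 1, 4) <= (5, 6, 4, 7) -> finishes; pool += (0, 2, 1, 0) = (5, 8, 5, 7)
  task-5 needs (2, 2, 2, 5) <= (5, 8, 5, 7) -> finishes; pool += (3, 1, 1, 0) = (8, 9, 6, 7)
  task-8 needs (4, 2, 5, 2) <= (8, 9, 6, 7) -> finishes; pool += (3, 0, 0, 0) = (11, 9, 6, 7)
  task-4 needs (5, 8, 1, 1) <= (11, 9, 6, 7) -> finishes; pool += (0, 3, 0, 3) = (11, 12, 6, 10)
  task-7 needs (4, 2, 3, 8) <= (11, 12, 6, 10) -> finishes; pool += (2, 1, 2, 0) = (13, 13, 8, 10)


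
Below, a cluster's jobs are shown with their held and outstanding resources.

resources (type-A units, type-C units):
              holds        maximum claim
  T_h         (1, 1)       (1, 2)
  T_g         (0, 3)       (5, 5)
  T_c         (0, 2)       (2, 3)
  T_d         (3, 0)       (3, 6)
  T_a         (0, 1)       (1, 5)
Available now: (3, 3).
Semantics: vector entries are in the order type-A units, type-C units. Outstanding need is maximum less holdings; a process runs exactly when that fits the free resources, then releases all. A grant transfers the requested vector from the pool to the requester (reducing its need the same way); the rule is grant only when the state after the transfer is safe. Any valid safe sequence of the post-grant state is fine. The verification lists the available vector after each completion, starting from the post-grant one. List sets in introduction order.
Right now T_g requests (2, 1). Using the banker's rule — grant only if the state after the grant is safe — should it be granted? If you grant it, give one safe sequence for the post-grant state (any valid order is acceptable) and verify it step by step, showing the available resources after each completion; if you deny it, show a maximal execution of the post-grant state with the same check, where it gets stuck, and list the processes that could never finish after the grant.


GRANT: granting preserves safety; a valid post-grant sequence is T_h, T_c, T_a, T_d, T_g.
Key observation: even at the reduced pool (1, 2), T_h fits immediately, so safety survives the grant.
Step-by-step check of the post-grant state:
  pool = (1, 2)
  T_h needs (0, 1) <= (1, 2) -> finishes; pool += (1, 1) = (2, 3)
  T_c needs (2, 1) <= (2, 3) -> finishes; pool += (0, 2) = (2, 5)
  T_a needs (1, 4) <= (2, 5) -> finishes; pool += (0, 1) = (2, 6)
  T_d needs (0, 6) <= (2, 6) -> finishes; pool += (3, 0) = (5, 6)
  T_g needs (3, 1) <= (5, 6) -> finishes; pool += (2, 4) = (7, 10)


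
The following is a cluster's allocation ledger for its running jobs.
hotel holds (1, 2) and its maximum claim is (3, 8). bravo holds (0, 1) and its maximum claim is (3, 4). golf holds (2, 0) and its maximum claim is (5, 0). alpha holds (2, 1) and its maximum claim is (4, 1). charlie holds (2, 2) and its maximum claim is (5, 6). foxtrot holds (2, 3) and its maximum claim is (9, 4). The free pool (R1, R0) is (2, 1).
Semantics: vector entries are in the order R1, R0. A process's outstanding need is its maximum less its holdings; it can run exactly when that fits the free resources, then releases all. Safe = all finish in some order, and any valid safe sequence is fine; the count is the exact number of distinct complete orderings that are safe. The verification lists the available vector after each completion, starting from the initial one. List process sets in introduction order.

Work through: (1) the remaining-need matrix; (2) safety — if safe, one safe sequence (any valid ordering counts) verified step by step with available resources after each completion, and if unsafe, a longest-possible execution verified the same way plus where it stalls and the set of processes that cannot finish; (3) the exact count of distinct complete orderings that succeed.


(1) Outstanding need per process (order R1, R0):
  hotel: (2, 6)
  bravo: (3, 3)
  golf: (3, 0)
  alpha: (2, 0)
  charlie: (3, 4)
  foxtrot: (7, 1)
(2) UNSAFE.
Key observation: after alpha, golf the pool peaks at (6, 2), and each blocked process is short somewhere: hotel on R0; bravo on R0; charlie on R0; foxtrot on R1.
The run alpha, golf cannot be extended any further. Verifying each step:
  pool = (2, 1)
  run alpha (needs (2, 0), free (2, 1)); after release of (2, 1) the pool is (4, 2)
  run golf (needs (3, 0), free (4, 2)); after release of (2, 0) the pool is (6, 2)
  hotel cannot run: need (2, 6) vs free (6, 2) (insufficient R0)
  bravo cannot run: need (3, 3) vs free (6, 2) (insufficient R0)
  charlie cannot run: need (3, 4) vs free (6, 2) (insufficient R0)
  foxtrot cannot run: need (7, 1) vs free (6, 2) (insufficient R1)
Processes that can never finish: hotel, bravo, charlie and foxtrot.
(3) The exact count: 0 of the possible complete orderings are safe sequences.


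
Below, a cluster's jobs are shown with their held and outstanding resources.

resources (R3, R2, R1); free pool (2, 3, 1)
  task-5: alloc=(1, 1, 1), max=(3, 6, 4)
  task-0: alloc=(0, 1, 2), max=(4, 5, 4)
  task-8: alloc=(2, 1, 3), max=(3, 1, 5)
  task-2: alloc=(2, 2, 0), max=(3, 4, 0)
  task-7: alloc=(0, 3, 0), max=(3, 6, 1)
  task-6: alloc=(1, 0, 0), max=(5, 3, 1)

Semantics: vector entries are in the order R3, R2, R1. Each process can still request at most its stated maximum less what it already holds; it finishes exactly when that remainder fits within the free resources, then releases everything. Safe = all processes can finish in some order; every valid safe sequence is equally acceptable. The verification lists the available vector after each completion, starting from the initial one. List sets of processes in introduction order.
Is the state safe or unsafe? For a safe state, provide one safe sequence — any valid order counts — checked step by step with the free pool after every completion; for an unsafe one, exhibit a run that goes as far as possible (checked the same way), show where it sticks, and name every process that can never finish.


UNSAFE — no complete ordering exists.
Key observation: the pool after task-2, task-6, task-7 is (5, 8, 1); every surviving request exceeds it in R1, so progress ends there.
A maximal execution: task-2, task-6, task-7 — then nothing else fits. Verifying each step:
  pool = (2, 3, 1)
  task-2: need (1, 2, 0) fits (2, 3, 1); releases (2, 2, 0), pool now (4, 5, 1)
  task-6: need (4, 3, 1) fits (4, 5, 1); releases (1, 0, 0), pool now (5, 5, 1)
  task-7: need (3, 3, 1) fits (5, 5, 1); releases (0, 3, 0), pool now (5, 8, 1)
  task-5 still needs (2, 5, 3) but only (5, 8, 1) is free — short on R1
  task-0 still needs (4, 4, 2) but only (5, 8, 1) is free — short on R1
  task-8 still needs (1, 0, 2) but only (5, 8, 1) is free — short on R1
Never able to finish: task-5, task-0 and task-8.


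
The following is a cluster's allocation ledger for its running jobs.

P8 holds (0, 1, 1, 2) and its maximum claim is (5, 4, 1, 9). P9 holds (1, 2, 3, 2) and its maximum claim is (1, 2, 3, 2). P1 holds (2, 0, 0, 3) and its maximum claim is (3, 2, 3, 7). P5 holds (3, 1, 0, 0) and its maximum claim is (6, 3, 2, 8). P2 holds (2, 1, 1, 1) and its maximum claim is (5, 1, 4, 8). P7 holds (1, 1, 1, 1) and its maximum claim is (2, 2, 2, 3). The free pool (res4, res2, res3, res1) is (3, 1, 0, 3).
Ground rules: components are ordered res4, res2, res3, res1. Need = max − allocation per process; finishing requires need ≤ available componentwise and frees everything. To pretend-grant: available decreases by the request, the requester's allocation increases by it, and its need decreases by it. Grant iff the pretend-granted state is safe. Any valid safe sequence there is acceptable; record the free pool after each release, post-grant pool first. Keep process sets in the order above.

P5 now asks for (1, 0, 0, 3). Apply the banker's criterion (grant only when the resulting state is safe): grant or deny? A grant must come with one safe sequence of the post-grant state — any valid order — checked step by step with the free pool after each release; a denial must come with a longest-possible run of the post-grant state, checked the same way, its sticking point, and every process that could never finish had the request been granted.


DENY — the pretend-granted state is unsafe.
Key observation: the wall is res1: completing P9, P7 brings the pool only to (4, 4, 4, 3), and all the rest need more.
On the post-grant state, P9, P7 is a maximal run — nothing extends it. Verifying each step:
  pool = (2, 1, 0, 0)
  run P9 (needs (0, 0, 0, 0), free (2, 1, 0, 0)); after release of (1, 2, 3, 2) the pool is (3, 3, 3, 2)
  run P7 (needs (1, 1, 1, 2), free (3, 3, 3, 2)); after release of (1, 1, 1, 1) the pool is (4, 4, 4, 3)
  blocked: P8 wants (5, 3, 0, 7), pool (4, 4, 4, 3) — not enough res4 and res1
  blocked: P1 wants (1, 2, 3, 4), pool (4, 4, 4, 3) — not enough res1
  blocked: P5 wants (2, 2, 2, 5), pool (4, 4, 4, 3) — not enough res1
  blocked: P2 wants (3, 0, 3, 7), pool (4, 4, 4, 3) — not enough res1
Processes that could never finish after the grant: P8, P1, P5 and P2.


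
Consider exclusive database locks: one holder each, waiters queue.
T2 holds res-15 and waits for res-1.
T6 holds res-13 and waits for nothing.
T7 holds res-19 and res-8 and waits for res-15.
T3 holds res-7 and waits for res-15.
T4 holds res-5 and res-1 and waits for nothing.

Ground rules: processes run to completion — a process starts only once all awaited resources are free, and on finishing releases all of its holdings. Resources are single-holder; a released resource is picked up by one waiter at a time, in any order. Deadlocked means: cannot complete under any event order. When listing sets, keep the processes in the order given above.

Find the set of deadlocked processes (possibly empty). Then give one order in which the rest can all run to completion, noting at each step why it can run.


The deadlocked set is empty.
Key observation: no waiting chain loops back on itself — every chain ends at a process that waits on nothing, so everyone eventually runs.
One completion order for the rest: T6, T4, T2, T7, T3.
Verifying each step:
  T6 waits on nothing -> runs at once and releases res-13
  T4 waits on nothing -> runs at once and releases res-5 and res-1
  T2: everything it awaited (res-1) is free; runs, freeing res-15
  T7: everything it awaited (res-15) is free; runs, freeing res-19 and res-8
  T3: everything it awaited (res-15) is free; runs, freeing res-7


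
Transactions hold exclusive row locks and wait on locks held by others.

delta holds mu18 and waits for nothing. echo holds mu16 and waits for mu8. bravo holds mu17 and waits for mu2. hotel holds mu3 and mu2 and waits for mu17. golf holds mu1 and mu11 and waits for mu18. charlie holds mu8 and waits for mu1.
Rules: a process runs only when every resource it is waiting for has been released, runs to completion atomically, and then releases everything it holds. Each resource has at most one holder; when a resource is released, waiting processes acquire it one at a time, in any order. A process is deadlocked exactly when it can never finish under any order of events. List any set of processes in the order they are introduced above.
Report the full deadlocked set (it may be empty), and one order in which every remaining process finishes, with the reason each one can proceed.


The deadlocked set is bravo and hotel.
Key observation: the cycle bravo -> hotel -> bravo can never break — each member waits on the next; no other process is dragged down with it.
The rest can finish in the order delta, golf, charlie, echo.
Verifying each step:
  run delta (it waits on nothing); releases mu18
  golf waits on mu18 — all released -> runs and releases mu1 and mu11
  charlie waits on mu1 — all released -> runs and releases mu8
  echo waits on mu8 — all released -> runs and releases mu16


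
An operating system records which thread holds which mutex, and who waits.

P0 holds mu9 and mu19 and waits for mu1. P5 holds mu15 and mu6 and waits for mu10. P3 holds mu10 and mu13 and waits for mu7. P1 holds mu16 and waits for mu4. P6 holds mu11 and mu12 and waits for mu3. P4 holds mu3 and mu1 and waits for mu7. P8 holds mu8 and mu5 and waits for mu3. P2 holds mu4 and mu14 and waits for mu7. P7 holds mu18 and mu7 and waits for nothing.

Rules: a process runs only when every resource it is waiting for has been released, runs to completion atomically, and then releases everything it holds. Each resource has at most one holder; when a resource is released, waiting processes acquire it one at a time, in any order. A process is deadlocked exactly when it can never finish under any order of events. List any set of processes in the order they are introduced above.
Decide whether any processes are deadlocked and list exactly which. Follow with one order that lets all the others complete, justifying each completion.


Nothing here is deadlocked.
Key observation: there is no circular wait here — follow any chain and it reaches a process that is free to run now.
A valid finishing order for the others: P7, P4, P3, P0, P6, P8, P2, P5, P1.
Walking it through:
  run P7 (it waits on nothing); releases mu18 and mu7
  P4 waits on mu7 — all released -> runs and releases mu3 and mu1
  P3 waits on mu7 — all released -> runs and releases mu10 and mu13
  P0 waits on mu1 — all released -> runs and releases mu9 and mu19
  P6 waits on mu3 — all released -> runs and releases mu11 and mu12
  P8 waits on mu3 — all released -> runs and releases mu8 and mu5
  P2 waits on mu7 — all released -> runs and releases mu4 and mu14
  P5 waits on mu10 — all released -> runs and releases mu15 and mu6
  P1 waits on mu4 — all released -> runs and releases mu16


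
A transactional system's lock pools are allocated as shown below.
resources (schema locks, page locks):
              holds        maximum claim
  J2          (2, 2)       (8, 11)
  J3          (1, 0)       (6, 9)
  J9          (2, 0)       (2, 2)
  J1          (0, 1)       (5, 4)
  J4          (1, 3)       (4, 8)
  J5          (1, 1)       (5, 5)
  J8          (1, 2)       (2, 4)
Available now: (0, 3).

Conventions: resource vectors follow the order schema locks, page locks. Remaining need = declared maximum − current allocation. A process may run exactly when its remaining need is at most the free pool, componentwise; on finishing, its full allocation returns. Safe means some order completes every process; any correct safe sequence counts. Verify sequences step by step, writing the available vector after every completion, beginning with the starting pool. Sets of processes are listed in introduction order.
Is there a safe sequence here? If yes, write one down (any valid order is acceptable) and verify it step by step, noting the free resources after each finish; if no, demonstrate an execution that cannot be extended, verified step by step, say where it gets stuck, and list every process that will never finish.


The state is SAFE; one workable sequence: J9, J8, J4, J5, J3, J2, J1.
Key observation: the order's first zero-slack moment is J4 ((3, 5) needed, (3, 5) free — a requested resource with nothing to spare).
Walking it through:
  pool = (0, 3)
  run J9 (needs (0, 2), free (0, 3)); after release of (2, 0) the pool is (2, 3)
  run J8 (needs (1, 2), free (2, 3)); after release of (1, 2) the pool is (3, 5)
  run J4 (needs (3, 5), free (3, 5)); after release of (1, 3) the pool is (4, 8)
  run J5 (needs (4, 4), free (4, 8)); after release of (1, 1) the pool is (5, 9)
  run J3 (needs (5, 9), free (5, 9)); after release of (1, 0) the pool is (6, 9)
  run J2 (needs (6, 9), free (6, 9)); after release of (2, 2) the pool is (8, 11)
  run J1 (needs (5, 3), free (8, 11)); after release of (0, 1) the pool is (8, 12)
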